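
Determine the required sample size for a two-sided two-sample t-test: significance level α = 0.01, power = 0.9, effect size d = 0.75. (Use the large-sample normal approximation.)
n = 53 per group

Sample size formula (two-sample t-test, normal approximation):
n = 2 · ((z_{α/2} + z_β) / d)²

z_{α/2} = 2.576 (for α = 0.01, two-sided)
z_β = 1.282 (for power = 0.9)
d = 0.75

n = 2 · ((2.576 + 1.282) / 0.75)²
n = 2 · (5.144)²
n ≈ 52.92
Round up to the next whole number: n = 53 per group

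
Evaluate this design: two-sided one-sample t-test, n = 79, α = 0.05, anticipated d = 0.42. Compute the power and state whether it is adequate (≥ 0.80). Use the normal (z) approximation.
Power ≈ 0.96; the study is adequately powered (power ≥ 0.80)

Power calculation (one-sample t-test, normal approximation):
z_β = d · √n - z_{α/2}
z_β = 0.42 · √79 - 1.960
z_β = 0.42 · 8.888 - 1.960
z_β = 1.773

Power = Φ(z_β) = Φ(1.773) ≈ 0.962

Effect size d = 0.42 is small by Cohen's convention (0.2/0.5/0.8).

Threshold: power ≥ 0.80 is conventionally adequate.
Power ≈ 0.96 → the study is adequately powered (power ≥ 0.80).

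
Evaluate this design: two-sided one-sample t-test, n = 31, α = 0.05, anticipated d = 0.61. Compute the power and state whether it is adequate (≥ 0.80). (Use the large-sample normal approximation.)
Power ≈ 0.92; the study is adequately powered (power ≥ 0.80)

Power calculation (one-sample t-test, normal approximation):
z_β = d · √n - z_{α/2}
z_β = 0.61 · √31 - 1.960
z_β = 0.61 · 5.568 - 1.960
z_β = 1.436

Power = Φ(z_β) = Φ(1.436) ≈ 0.925

Effect size d = 0.61 is medium by Cohen's convention (0.2/0.5/0.8).

Threshold: power ≥ 0.80 is conventionally adequate.
Power ≈ 0.92 → the study is adequately powered (power ≥ 0.80).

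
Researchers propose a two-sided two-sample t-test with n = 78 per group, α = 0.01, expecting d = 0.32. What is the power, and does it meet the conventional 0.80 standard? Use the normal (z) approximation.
Power ≈ 0.28; the study is underpowered (power < 0.80)

Power calculation (two-sample t-test, normal approximation):
z_β = d · √(n/2) - z_{α/2}
z_β = 0.32 · √(78/2) - 2.576
z_β = 0.32 · 6.245 - 2.576
z_β = -0.577

Power = Φ(z_β) = Φ(-0.577) ≈ 0.282

Effect size d = 0.32 is small by Cohen's convention (0.2/0.5/0.8).

Threshold: power ≥ 0.80 is conventionally adequate.
Power ≈ 0.28 → the study is underpowered (power < 0.80).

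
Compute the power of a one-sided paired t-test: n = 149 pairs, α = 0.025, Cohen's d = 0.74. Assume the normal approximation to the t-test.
Power ≈ 1.00

Power calculation (paired t-test, normal approximation):
z_β = d · √n - z_α
z_β = 0.74 · √149 - 1.960
z_β = 0.74 · 12.207 - 1.960
z_β = 7.073

Power = Φ(z_β) = Φ(7.073) ≈ 1.000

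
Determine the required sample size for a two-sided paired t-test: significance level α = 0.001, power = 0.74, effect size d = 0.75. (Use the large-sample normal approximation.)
n = 28 pairs

Sample size formula (paired t-test, normal approximation):
n = ((z_{α/2} + z_β) / d)²

z_{α/2} = 3.291 (for α = 0.001, two-sided)
z_β = 0.643 (for power = 0.74)
d = 0.75

n = ((3.291 + 0.643) / 0.75)²
n = (5.245)²
n ≈ 27.51
Round up to the next whole number: n = 28 pairs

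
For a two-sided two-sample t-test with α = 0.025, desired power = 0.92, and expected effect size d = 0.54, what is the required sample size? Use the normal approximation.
n = 92 per group

Sample size formula (two-sample t-test, normal approximation):
n = 2 · ((z_{α/2} + z_β) / d)²

z_{α/2} = 2.241 (for α = 0.025, two-sided)
z_β = 1.405 (for power = 0.92)
d = 0.54

n = 2 · ((2.241 + 1.405) / 0.54)²
n = 2 · (6.752)²
n ≈ 91.18
Round up to the next whole number: n = 92 per group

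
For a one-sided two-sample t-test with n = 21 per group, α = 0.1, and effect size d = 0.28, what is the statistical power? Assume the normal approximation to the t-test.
Power ≈ 0.35

Power calculation (two-sample t-test, normal approximation):
z_β = d · √(n/2) - z_α
z_β = 0.28 · √(21/2) - 1.282
z_β = 0.28 · 3.240 - 1.282
z_β = -0.374

Power = Φ(z_β) = Φ(-0.374) ≈ 0.354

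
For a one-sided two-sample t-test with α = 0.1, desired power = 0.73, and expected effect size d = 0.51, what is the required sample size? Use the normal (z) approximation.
n = 28 per group

Sample size formula (two-sample t-test, normal approximation):
n = 2 · ((z_α + z_β) / d)²

z_α = 1.282 (for α = 0.1, one-sided)
z_β = 0.613 (for power = 0.73)
d = 0.51

n = 2 · ((1.282 + 0.613) / 0.51)²
n = 2 · (3.716)²
n ≈ 27.62
Round up to the next whole number: n = 28 per group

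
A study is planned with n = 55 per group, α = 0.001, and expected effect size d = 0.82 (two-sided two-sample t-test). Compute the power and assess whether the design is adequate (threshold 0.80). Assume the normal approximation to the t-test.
Power ≈ 0.84; the study is adequately powered (power ≥ 0.80)

Power calculation (two-sample t-test, normal approximation):
z_β = d · √(n/2) - z_{α/2}
z_β = 0.82 · √(55/2) - 3.291
z_β = 0.82 · 5.244 - 3.291
z_β = 1.010

Power = Φ(z_β) = Φ(1.010) ≈ 0.844

Effect size d = 0.82 is large by Cohen's convention (0.2/0.5/0.8).

Threshold: power ≥ 0.80 is conventionally adequate.
Power ≈ 0.84 → the study is adequately powered (power ≥ 0.80).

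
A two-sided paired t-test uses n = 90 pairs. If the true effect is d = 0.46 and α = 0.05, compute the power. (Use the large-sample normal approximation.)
Power ≈ 0.99

Power calculation (paired t-test, normal approximation):
z_β = d · √n - z_{α/2}
z_β = 0.46 · √90 - 1.960
z_β = 0.46 · 9.487 - 1.960
z_β = 2.404

Power = Φ(z_β) = Φ(2.404) ≈ 0.992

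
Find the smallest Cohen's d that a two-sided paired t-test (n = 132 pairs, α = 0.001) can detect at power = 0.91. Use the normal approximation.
d ≈ 0.40

Minimum detectable effect (paired t-test, normal approximation):
d = (z_{α/2} + z_β) / √n
d = (3.291 + 1.341) / √132
d = 4.631 / 11.489
d ≈ 0.40

By Cohen's convention (0.2 small / 0.5 medium / 0.8 large): small effect.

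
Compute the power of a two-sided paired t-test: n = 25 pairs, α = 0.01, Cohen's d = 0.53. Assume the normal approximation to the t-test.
Power ≈ 0.53

Power calculation (paired t-test, normal approximation):
z_β = d · √n - z_{α/2}
z_β = 0.53 · √25 - 2.576
z_β = 0.53 · 5.000 - 2.576
z_β = 0.074

Power = Φ(z_β) = Φ(0.074) ≈ 0.530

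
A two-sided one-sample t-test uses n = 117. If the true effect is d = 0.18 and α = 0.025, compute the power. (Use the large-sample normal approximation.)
Power ≈ 0.38

Power calculation (one-sample t-test, normal approximation):
z_β = d · √n - z_{α/2}
z_β = 0.18 · √117 - 2.241
z_β = 0.18 · 10.817 - 2.241
z_β = -0.294

Power = Φ(z_β) = Φ(-0.294) ≈ 0.384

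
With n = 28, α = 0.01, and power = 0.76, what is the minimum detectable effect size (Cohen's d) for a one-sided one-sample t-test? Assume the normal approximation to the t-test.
d ≈ 0.57

Minimum detectable effect (one-sample t-test, normal approximation):
d = (z_α + z_β) / √n
d = (2.326 + 0.706) / √28
d = 3.033 / 5.292
d ≈ 0.57

By Cohen's convention (0.2 small / 0.5 medium / 0.8 large): medium effect.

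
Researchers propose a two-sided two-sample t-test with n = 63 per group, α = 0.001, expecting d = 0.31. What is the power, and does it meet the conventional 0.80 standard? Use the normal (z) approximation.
Power ≈ 0.06; the study is underpowered (power < 0.80)

Power calculation (two-sample t-test, normal approximation):
z_β = d · √(n/2) - z_{α/2}
z_β = 0.31 · √(63/2) - 3.291
z_β = 0.31 · 5.612 - 3.291
z_β = -1.551

Power = Φ(z_β) = Φ(-1.551) ≈ 0.060

Effect size d = 0.31 is small by Cohen's convention (0.2/0.5/0.8).

Threshold: power ≥ 0.80 is conventionally adequate.
Power ≈ 0.06 → the study is underpowered (power < 0.80).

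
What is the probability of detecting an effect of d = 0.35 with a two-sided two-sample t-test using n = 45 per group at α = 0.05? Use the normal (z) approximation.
Power ≈ 0.38

Power calculation (two-sample t-test, normal approximation):
z_β = d · √(n/2) - z_{α/2}
z_β = 0.35 · √(45/2) - 1.960
z_β = 0.35 · 4.743 - 1.960
z_β = -0.300

Power = Φ(z_β) = Φ(-0.300) ≈ 0.382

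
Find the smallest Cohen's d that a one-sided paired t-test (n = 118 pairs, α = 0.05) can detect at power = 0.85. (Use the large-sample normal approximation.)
d ≈ 0.25

Minimum detectable effect (paired t-test, normal approximation):
d = (z_α + z_β) / √n
d = (1.645 + 1.036) / √118
d = 2.681 / 10.863
d ≈ 0.25

By Cohen's convention (0.2 small / 0.5 medium / 0.8 large): small effect.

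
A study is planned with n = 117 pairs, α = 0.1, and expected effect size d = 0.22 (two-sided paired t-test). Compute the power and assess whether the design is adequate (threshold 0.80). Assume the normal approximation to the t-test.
Power ≈ 0.77; the study is underpowered (power < 0.80)

Power calculation (paired t-test, normal approximation):
z_β = d · √n - z_{α/2}
z_β = 0.22 · √117 - 1.645
z_β = 0.22 · 10.817 - 1.645
z_β = 0.735

Power = Φ(z_β) = Φ(0.735) ≈ 0.769

Effect size d = 0.22 is small by Cohen's convention (0.2/0.5/0.8).

Threshold: power ≥ 0.80 is conventionally adequate.
Power ≈ 0.77 → the study is underpowered (power < 0.80).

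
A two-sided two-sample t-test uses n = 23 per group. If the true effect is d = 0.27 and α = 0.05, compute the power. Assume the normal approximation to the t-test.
Power ≈ 0.15

Power calculation (two-sample t-test, normal approximation):
z_β = d · √(n/2) - z_{α/2}
z_β = 0.27 · √(23/2) - 1.960
z_β = 0.27 · 3.391 - 1.960
z_β = -1.044

Power = Φ(z_β) = Φ(-1.044) ≈ 0.148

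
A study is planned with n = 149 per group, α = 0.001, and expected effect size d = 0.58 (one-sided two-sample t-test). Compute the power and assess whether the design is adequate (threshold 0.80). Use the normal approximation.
Power ≈ 0.97; the study is adequately powered (power ≥ 0.80)

Power calculation (two-sample t-test, normal approximation):
z_β = d · √(n/2) - z_α
z_β = 0.58 · √(149/2) - 3.090
z_β = 0.58 · 8.631 - 3.090
z_β = 1.916

Power = Φ(z_β) = Φ(1.916) ≈ 0.972

Effect size d = 0.58 is medium by Cohen's convention (0.2/0.5/0.8).

Threshold: power ≥ 0.80 is conventionally adequate.
Power ≈ 0.97 → the study is adequately powered (power ≥ 0.80).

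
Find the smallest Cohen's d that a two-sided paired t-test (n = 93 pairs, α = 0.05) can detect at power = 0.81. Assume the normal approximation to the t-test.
d ≈ 0.29

Minimum detectable effect (paired t-test, normal approximation):
d = (z_{α/2} + z_β) / √n
d = (1.960 + 0.878) / √93
d = 2.838 / 9.644
d ≈ 0.29

By Cohen's convention (0.2 small / 0.5 medium / 0.8 large): small effect.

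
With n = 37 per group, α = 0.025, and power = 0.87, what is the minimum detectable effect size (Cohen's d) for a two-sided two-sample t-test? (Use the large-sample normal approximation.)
d ≈ 0.78

Minimum detectable effect (two-sample t-test, normal approximation):
d = (z_{α/2} + z_β) / √(n/2)
d = (2.241 + 1.126) / √(37/2)
d = 3.368 / 4.301
d ≈ 0.78

By Cohen's convention (0.2 small / 0.5 medium / 0.8 large): medium effect.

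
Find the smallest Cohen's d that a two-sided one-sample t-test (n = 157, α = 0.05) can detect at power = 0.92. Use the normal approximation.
d ≈ 0.27

Minimum detectable effect (one-sample t-test, normal approximation):
d = (z_{α/2} + z_β) / √n
d = (1.960 + 1.405) / √157
d = 3.365 / 12.530
d ≈ 0.27

By Cohen's convention (0.2 small / 0.5 medium / 0.8 large): small effect.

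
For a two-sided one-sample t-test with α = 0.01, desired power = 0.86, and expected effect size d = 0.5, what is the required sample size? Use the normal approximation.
n = 54

Sample size formula (one-sample t-test, normal approximation):
n = ((z_{α/2} + z_β) / d)²

z_{α/2} = 2.576 (for α = 0.01, two-sided)
z_β = 1.080 (for power = 0.86)
d = 0.5

n = ((2.576 + 1.080) / 0.5)²
n = (7.312)²
n ≈ 53.47
Round up to the next whole number: n = 54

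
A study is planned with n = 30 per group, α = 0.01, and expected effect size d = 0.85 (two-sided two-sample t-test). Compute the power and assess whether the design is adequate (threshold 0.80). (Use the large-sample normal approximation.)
Power ≈ 0.76; the study is underpowered (power < 0.80)

Power calculation (two-sample t-test, normal approximation):
z_β = d · √(n/2) - z_{α/2}
z_β = 0.85 · √(30/2) - 2.576
z_β = 0.85 · 3.873 - 2.576
z_β = 0.716

Power = Φ(z_β) = Φ(0.716) ≈ 0.763

Effect size d = 0.85 is large by Cohen's convention (0.2/0.5/0.8).

Threshold: power ≥ 0.80 is conventionally adequate.
Power ≈ 0.76 → the study is underpowered (power < 0.80).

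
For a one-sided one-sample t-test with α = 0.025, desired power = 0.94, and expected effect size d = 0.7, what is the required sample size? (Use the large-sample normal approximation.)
n = 26

Sample size formula (one-sample t-test, normal approximation):
n = ((z_α + z_β) / d)²

z_α = 1.960 (for α = 0.025, one-sided)
z_β = 1.555 (for power = 0.94)
d = 0.7

n = ((1.960 + 1.555) / 0.7)²
n = (5.021)²
n ≈ 25.21
Round up to the next whole number: n = 26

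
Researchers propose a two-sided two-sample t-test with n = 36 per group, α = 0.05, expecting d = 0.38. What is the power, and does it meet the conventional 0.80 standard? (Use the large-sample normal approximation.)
Power ≈ 0.36; the study is underpowered (power < 0.80)

Power calculation (two-sample t-test, normal approximation):
z_β = d · √(n/2) - z_{α/2}
z_β = 0.38 · √(36/2) - 1.960
z_β = 0.38 · 4.243 - 1.960
z_β = -0.348

Power = Φ(z_β) = Φ(-0.348) ≈ 0.364

Effect size d = 0.38 is small by Cohen's convention (0.2/0.5/0.8).

Threshold: power ≥ 0.80 is conventionally adequate.
Power ≈ 0.36 → the study is underpowered (power < 0.80).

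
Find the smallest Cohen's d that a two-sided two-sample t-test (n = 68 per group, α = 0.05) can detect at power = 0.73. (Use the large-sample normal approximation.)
d ≈ 0.44

Minimum detectable effect (two-sample t-test, normal approximation):
d = (z_{α/2} + z_β) / √(n/2)
d = (1.960 + 0.613) / √(68/2)
d = 2.573 / 5.831
d ≈ 0.44

By Cohen's convention (0.2 small / 0.5 medium / 0.8 large): small effect.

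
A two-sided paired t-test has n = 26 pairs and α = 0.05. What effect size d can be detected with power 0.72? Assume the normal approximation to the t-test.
d ≈ 0.50

Minimum detectable effect (paired t-test, normal approximation):
d = (z_{α/2} + z_β) / √n
d = (1.960 + 0.583) / √26
d = 2.543 / 5.099
d ≈ 0.50

By Cohen's convention (0.2 small / 0.5 medium / 0.8 large): medium effect.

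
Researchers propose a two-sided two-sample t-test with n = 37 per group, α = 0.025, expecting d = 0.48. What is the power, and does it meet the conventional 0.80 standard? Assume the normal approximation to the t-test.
Power ≈ 0.43; the study is underpowered (power < 0.80)

Power calculation (two-sample t-test, normal approximation):
z_β = d · √(n/2) - z_{α/2}
z_β = 0.48 · √(37/2) - 2.241
z_β = 0.48 · 4.301 - 2.241
z_β = -0.177

Power = Φ(z_β) = Φ(-0.177) ≈ 0.430

Effect size d = 0.48 is small by Cohen's convention (0.2/0.5/0.8).

Threshold: power ≥ 0.80 is conventionally adequate.
Power ≈ 0.43 → the study is underpowered (power < 0.80).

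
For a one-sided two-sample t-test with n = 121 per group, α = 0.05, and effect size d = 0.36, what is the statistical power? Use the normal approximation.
Power ≈ 0.88

Power calculation (two-sample t-test, normal approximation):
z_β = d · √(n/2) - z_α
z_β = 0.36 · √(121/2) - 1.645
z_β = 0.36 · 7.778 - 1.645
z_β = 1.155

Power = Φ(z_β) = Φ(1.155) ≈ 0.876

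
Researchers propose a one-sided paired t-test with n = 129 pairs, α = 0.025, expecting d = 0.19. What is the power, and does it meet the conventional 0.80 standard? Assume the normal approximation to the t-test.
Power ≈ 0.58; the study is underpowered (power < 0.80)

Power calculation (paired t-test, normal approximation):
z_β = d · √n - z_α
z_β = 0.19 · √129 - 1.960
z_β = 0.19 · 11.358 - 1.960
z_β = 0.198

Power = Φ(z_β) = Φ(0.198) ≈ 0.578

Effect size d = 0.19 is very small by Cohen's convention (0.2/0.5/0.8).

Threshold: power ≥ 0.80 is conventionally adequate.
Power ≈ 0.58 → the study is underpowered (power < 0.80).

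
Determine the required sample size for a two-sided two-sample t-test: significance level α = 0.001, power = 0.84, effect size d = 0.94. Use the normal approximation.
n = 42 per group

Sample size formula (two-sample t-test, normal approximation):
n = 2 · ((z_{α/2} + z_β) / d)²

z_{α/2} = 3.291 (for α = 0.001, two-sided)
z_β = 0.994 (for power = 0.84)
d = 0.94

n = 2 · ((3.291 + 0.994) / 0.94)²
n = 2 · (4.559)²
n ≈ 41.57
Round up to the next whole number: n = 42 per group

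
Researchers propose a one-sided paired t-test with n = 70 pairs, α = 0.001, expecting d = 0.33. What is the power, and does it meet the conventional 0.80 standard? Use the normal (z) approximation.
Power ≈ 0.37; the study is underpowered (power < 0.80)

Power calculation (paired t-test, normal approximation):
z_β = d · √n - z_α
z_β = 0.33 · √70 - 3.090
z_β = 0.33 · 8.367 - 3.090
z_β = -0.329

Power = Φ(z_β) = Φ(-0.329) ≈ 0.371

Effect size d = 0.33 is small by Cohen's convention (0.2/0.5/0.8).

Threshold: power ≥ 0.80 is conventionally adequate.
Power ≈ 0.37 → the study is underpowered (power < 0.80).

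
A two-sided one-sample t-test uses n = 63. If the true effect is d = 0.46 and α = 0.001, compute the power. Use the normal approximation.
Power ≈ 0.64

Power calculation (one-sample t-test, normal approximation):
z_β = d · √n - z_{α/2}
z_β = 0.46 · √63 - 3.291
z_β = 0.46 · 7.937 - 3.291
z_β = 0.361

Power = Φ(z_β) = Φ(0.361) ≈ 0.641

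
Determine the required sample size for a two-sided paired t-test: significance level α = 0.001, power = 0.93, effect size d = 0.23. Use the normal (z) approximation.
n = 430 pairs

Sample size formula (paired t-test, normal approximation):
n = ((z_{α/2} + z_β) / d)²

z_{α/2} = 3.291 (for α = 0.001, two-sided)
z_β = 1.476 (for power = 0.93)
d = 0.23

n = ((3.291 + 1.476) / 0.23)²
n = (20.726)²
n ≈ 429.57
Round up to the next whole number: n = 430 pairs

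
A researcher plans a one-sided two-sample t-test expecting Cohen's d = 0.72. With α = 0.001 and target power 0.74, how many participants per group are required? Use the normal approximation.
n = 54 per group

Sample size formula (two-sample t-test, normal approximation):
n = 2 · ((z_α + z_β) / d)²

z_α = 3.090 (for α = 0.001, one-sided)
z_β = 0.643 (for power = 0.74)
d = 0.72

n = 2 · ((3.090 + 0.643) / 0.72)²
n = 2 · (5.185)²
n ≈ 53.77
Round up to the next whole number: n = 54 per group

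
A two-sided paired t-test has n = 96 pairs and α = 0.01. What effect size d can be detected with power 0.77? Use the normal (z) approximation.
d ≈ 0.34

Minimum detectable effect (paired t-test, normal approximation):
d = (z_{α/2} + z_β) / √n
d = (2.576 + 0.739) / √96
d = 3.315 / 9.798
d ≈ 0.34

By Cohen's convention (0.2 small / 0.5 medium / 0.8 large): small effect.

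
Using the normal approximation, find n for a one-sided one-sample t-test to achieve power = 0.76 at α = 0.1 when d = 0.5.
n = 16

Sample size formula (one-sample t-test, normal approximation):
n = ((z_α + z_β) / d)²

z_α = 1.282 (for α = 0.1, one-sided)
z_β = 0.706 (for power = 0.76)
d = 0.5

n = ((1.282 + 0.706) / 0.5)²
n = (3.976)²
n ≈ 15.81
Round up to the next whole number: n = 16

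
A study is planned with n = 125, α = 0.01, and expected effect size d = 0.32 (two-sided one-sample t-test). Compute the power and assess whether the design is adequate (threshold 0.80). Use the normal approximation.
Power ≈ 0.84; the study is adequately powered (power ≥ 0.80)

Power calculation (one-sample t-test, normal approximation):
z_β = d · √n - z_{α/2}
z_β = 0.32 · √125 - 2.576
z_β = 0.32 · 11.180 - 2.576
z_β = 1.002

Power = Φ(z_β) = Φ(1.002) ≈ 0.842

Effect size d = 0.32 is small by Cohen's convention (0.2/0.5/0.8).

Threshold: power ≥ 0.80 is conventionally adequate.
Power ≈ 0.84 → the study is adequately powered (power ≥ 0.80).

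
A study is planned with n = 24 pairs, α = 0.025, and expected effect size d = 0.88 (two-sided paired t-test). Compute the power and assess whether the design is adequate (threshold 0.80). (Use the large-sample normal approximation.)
Power ≈ 0.98; the study is adequately powered (power ≥ 0.80)

Power calculation (paired t-test, normal approximation):
z_β = d · √n - z_{α/2}
z_β = 0.88 · √24 - 2.241
z_β = 0.88 · 4.899 - 2.241
z_β = 2.070

Power = Φ(z_β) = Φ(2.070) ≈ 0.981

Effect size d = 0.88 is large by Cohen's convention (0.2/0.5/0.8).

Threshold: power ≥ 0.80 is conventionally adequate.
Power ≈ 0.98 → the study is adequately powered (power ≥ 0.80).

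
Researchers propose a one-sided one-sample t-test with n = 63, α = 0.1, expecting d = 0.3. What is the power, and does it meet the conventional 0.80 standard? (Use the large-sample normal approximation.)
Power ≈ 0.86; the study is adequately powered (power ≥ 0.80)

Power calculation (one-sample t-test, normal approximation):
z_β = d · √n - z_α
z_β = 0.3 · √63 - 1.282
z_β = 0.3 · 7.937 - 1.282
z_β = 1.100

Power = Φ(z_β) = Φ(1.100) ≈ 0.864

Effect size d = 0.3 is small by Cohen's convention (0.2/0.5/0.8).

Threshold: power ≥ 0.80 is conventionally adequate.
Power ≈ 0.86 → the study is adequately powered (power ≥ 0.80).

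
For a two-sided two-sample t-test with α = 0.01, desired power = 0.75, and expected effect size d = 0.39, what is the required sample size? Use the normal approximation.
n = 139 per group

Sample size formula (two-sample t-test, normal approximation):
n = 2 · ((z_{α/2} + z_β) / d)²

z_{α/2} = 2.576 (for α = 0.01, two-sided)
z_β = 0.674 (for power = 0.75)
d = 0.39

n = 2 · ((2.576 + 0.674) / 0.39)²
n = 2 · (8.333)²
n ≈ 138.88
Round up to the next whole number: n = 139 per group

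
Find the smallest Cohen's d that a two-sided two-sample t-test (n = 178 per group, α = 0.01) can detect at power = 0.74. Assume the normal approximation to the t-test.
d ≈ 0.34

Minimum detectable effect (two-sample t-test, normal approximation):
d = (z_{α/2} + z_β) / √(n/2)
d = (2.576 + 0.643) / √(178/2)
d = 3.219 / 9.434
d ≈ 0.34

By Cohen's convention (0.2 small / 0.5 medium / 0.8 large): small effect.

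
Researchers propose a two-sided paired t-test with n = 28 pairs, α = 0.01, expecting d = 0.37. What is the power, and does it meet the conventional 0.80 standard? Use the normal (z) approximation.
Power ≈ 0.27; the study is underpowered (power < 0.80)

Power calculation (paired t-test, normal approximation):
z_β = d · √n - z_{α/2}
z_β = 0.37 · √28 - 2.576
z_β = 0.37 · 5.292 - 2.576
z_β = -0.618

Power = Φ(z_β) = Φ(-0.618) ≈ 0.268

Effect size d = 0.37 is small by Cohen's convention (0.2/0.5/0.8).

Threshold: power ≥ 0.80 is conventionally adequate.
Power ≈ 0.27 → the study is underpowered (power < 0.80).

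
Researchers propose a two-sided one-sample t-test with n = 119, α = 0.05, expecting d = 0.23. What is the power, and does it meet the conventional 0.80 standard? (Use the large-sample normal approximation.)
Power ≈ 0.71; the study is underpowered (power < 0.80)

Power calculation (one-sample t-test, normal approximation):
z_β = d · √n - z_{α/2}
z_β = 0.23 · √119 - 1.960
z_β = 0.23 · 10.909 - 1.960
z_β = 0.549

Power = Φ(z_β) = Φ(0.549) ≈ 0.709

Effect size d = 0.23 is small by Cohen's convention (0.2/0.5/0.8).

Threshold: power ≥ 0.80 is conventionally adequate.
Power ≈ 0.71 → the study is underpowered (power < 0.80).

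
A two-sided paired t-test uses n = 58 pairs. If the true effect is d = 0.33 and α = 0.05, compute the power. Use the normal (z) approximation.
Power ≈ 0.71

Power calculation (paired t-test, normal approximation):
z_β = d · √n - z_{α/2}
z_β = 0.33 · √58 - 1.960
z_β = 0.33 · 7.616 - 1.960
z_β = 0.553

Power = Φ(z_β) = Φ(0.553) ≈ 0.710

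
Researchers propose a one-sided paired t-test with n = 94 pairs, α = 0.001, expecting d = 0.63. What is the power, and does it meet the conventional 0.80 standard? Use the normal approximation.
Power ≈ 1.00; the study is adequately powered (power ≥ 0.80)

Power calculation (paired t-test, normal approximation):
z_β = d · √n - z_α
z_β = 0.63 · √94 - 3.090
z_β = 0.63 · 9.695 - 3.090
z_β = 3.018

Power = Φ(z_β) = Φ(3.018) ≈ 0.999

Effect size d = 0.63 is medium by Cohen's convention (0.2/0.5/0.8).

Threshold: power ≥ 0.80 is conventionally adequate.
Power ≈ 1.00 → the study is adequately powered (power ≥ 0.80).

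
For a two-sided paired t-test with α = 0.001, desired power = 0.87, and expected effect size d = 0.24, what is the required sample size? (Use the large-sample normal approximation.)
n = 339 pairs

Sample size formula (paired t-test, normal approximation):
n = ((z_{α/2} + z_β) / d)²

z_{α/2} = 3.291 (for α = 0.001, two-sided)
z_β = 1.126 (for power = 0.87)
d = 0.24

n = ((3.291 + 1.126) / 0.24)²
n = (18.404)²
n ≈ 338.71
Round up to the next whole number: n = 339 pairs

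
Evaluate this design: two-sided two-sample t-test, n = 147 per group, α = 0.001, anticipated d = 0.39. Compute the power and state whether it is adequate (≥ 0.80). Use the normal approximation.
Power ≈ 0.52; the study is underpowered (power < 0.80)

Power calculation (two-sample t-test, normal approximation):
z_β = d · √(n/2) - z_{α/2}
z_β = 0.39 · √(147/2) - 3.291
z_β = 0.39 · 8.573 - 3.291
z_β = 0.053

Power = Φ(z_β) = Φ(0.053) ≈ 0.521

Effect size d = 0.39 is small by Cohen's convention (0.2/0.5/0.8).

Threshold: power ≥ 0.80 is conventionally adequate.
Power ≈ 0.52 → the study is underpowered (power < 0.80).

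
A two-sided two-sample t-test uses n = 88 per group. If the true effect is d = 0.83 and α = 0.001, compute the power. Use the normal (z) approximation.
Power ≈ 0.99

Power calculation (two-sample t-test, normal approximation):
z_β = d · √(n/2) - z_{α/2}
z_β = 0.83 · √(88/2) - 3.291
z_β = 0.83 · 6.633 - 3.291
z_β = 2.215

Power = Φ(z_β) = Φ(2.215) ≈ 0.987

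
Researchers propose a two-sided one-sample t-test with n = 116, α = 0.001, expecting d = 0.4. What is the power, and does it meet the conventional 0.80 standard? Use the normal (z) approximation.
Power ≈ 0.85; the study is adequately powered (power ≥ 0.80)

Power calculation (one-sample t-test, normal approximation):
z_β = d · √n - z_{α/2}
z_β = 0.4 · √116 - 3.291
z_β = 0.4 · 10.770 - 3.291
z_β = 1.018

Power = Φ(z_β) = Φ(1.018) ≈ 0.846

Effect size d = 0.4 is small by Cohen's convention (0.2/0.5/0.8).

Threshold: power ≥ 0.80 is conventionally adequate.
Power ≈ 0.85 → the study is adequately powered (power ≥ 0.80).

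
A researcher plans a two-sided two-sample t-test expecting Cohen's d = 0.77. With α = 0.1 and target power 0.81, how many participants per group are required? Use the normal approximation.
n = 22 per group

Sample size formula (two-sample t-test, normal approximation):
n = 2 · ((z_{α/2} + z_β) / d)²

z_{α/2} = 1.645 (for α = 0.1, two-sided)
z_β = 0.878 (for power = 0.81)
d = 0.77

n = 2 · ((1.645 + 0.878) / 0.77)²
n = 2 · (3.277)²
n ≈ 21.48
Round up to the next whole number: n = 22 per group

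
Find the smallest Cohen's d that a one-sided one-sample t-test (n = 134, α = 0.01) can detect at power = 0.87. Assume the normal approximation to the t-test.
d ≈ 0.30

Minimum detectable effect (one-sample t-test, normal approximation):
d = (z_α + z_β) / √n
d = (2.326 + 1.126) / √134
d = 3.453 / 11.576
d ≈ 0.30

By Cohen's convention (0.2 small / 0.5 medium / 0.8 large): small effect.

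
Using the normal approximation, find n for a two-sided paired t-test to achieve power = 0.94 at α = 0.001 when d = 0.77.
n = 40 pairs

Sample size formula (paired t-test, normal approximation):
n = ((z_{α/2} + z_β) / d)²

z_{α/2} = 3.291 (for α = 0.001, two-sided)
z_β = 1.555 (for power = 0.94)
d = 0.77

n = ((3.291 + 1.555) / 0.77)²
n = (6.294)²
n ≈ 39.61
Round up to the next whole number: n = 40 pairs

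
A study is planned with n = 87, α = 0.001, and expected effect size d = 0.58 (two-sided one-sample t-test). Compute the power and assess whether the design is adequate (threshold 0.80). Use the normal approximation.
Power ≈ 0.98; the study is adequately powered (power ≥ 0.80)

Power calculation (one-sample t-test, normal approximation):
z_β = d · √n - z_{α/2}
z_β = 0.58 · √87 - 3.291
z_β = 0.58 · 9.327 - 3.291
z_β = 2.119

Power = Φ(z_β) = Φ(2.119) ≈ 0.983

Effect size d = 0.58 is medium by Cohen's convention (0.2/0.5/0.8).

Threshold: power ≥ 0.80 is conventionally adequate.
Power ≈ 0.98 → the study is adequately powered (power ≥ 0.80).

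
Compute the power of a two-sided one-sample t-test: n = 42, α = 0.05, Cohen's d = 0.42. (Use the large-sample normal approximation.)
Power ≈ 0.78

Power calculation (one-sample t-test, normal approximation):
z_β = d · √n - z_{α/2}
z_β = 0.42 · √42 - 1.960
z_β = 0.42 · 6.481 - 1.960
z_β = 0.762

Power = Φ(z_β) = Φ(0.762) ≈ 0.777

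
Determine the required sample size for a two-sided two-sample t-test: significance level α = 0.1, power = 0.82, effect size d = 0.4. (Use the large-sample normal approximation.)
n = 82 per group

Sample size formula (two-sample t-test, normal approximation):
n = 2 · ((z_{α/2} + z_β) / d)²

z_{α/2} = 1.645 (for α = 0.1, two-sided)
z_β = 0.915 (for power = 0.82)
d = 0.4

n = 2 · ((1.645 + 0.915) / 0.4)²
n = 2 · (6.400)²
n ≈ 81.92
Round up to the next whole number: n = 82 per group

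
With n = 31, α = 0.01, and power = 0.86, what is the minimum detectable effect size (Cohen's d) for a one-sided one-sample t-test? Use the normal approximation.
d ≈ 0.61

Minimum detectable effect (one-sample t-test, normal approximation):
d = (z_α + z_β) / √n
d = (2.326 + 1.080) / √31
d = 3.407 / 5.568
d ≈ 0.61

By Cohen's convention (0.2 small / 0.5 medium / 0.8 large): medium effect.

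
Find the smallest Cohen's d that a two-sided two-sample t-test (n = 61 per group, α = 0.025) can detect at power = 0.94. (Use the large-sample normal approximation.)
d ≈ 0.69

Minimum detectable effect (two-sample t-test, normal approximation):
d = (z_{α/2} + z_β) / √(n/2)
d = (2.241 + 1.555) / √(61/2)
d = 3.796 / 5.523
d ≈ 0.69

By Cohen's convention (0.2 small / 0.5 medium / 0.8 large): medium effect.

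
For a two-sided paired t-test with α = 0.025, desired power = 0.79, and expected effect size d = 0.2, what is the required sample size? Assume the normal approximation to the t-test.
n = 233 pairs

Sample size formula (paired t-test, normal approximation):
n = ((z_{α/2} + z_β) / d)²

z_{α/2} = 2.241 (for α = 0.025, two-sided)
z_β = 0.806 (for power = 0.79)
d = 0.2

n = ((2.241 + 0.806) / 0.2)²
n = (15.235)²
n ≈ 232.11
Round up to the next whole number: n = 233 pairs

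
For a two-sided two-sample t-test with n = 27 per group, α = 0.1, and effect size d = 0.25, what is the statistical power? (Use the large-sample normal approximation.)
Power ≈ 0.23

Power calculation (two-sample t-test, normal approximation):
z_β = d · √(n/2) - z_{α/2}
z_β = 0.25 · √(27/2) - 1.645
z_β = 0.25 · 3.674 - 1.645
z_β = -0.726

Power = Φ(z_β) = Φ(-0.726) ≈ 0.234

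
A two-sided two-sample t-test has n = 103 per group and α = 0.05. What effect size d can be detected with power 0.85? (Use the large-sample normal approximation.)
d ≈ 0.42

Minimum detectable effect (two-sample t-test, normal approximation):
d = (z_{α/2} + z_β) / √(n/2)
d = (1.960 + 1.036) / √(103/2)
d = 2.996 / 7.176
d ≈ 0.42

By Cohen's convention (0.2 small / 0.5 medium / 0.8 large): small effect.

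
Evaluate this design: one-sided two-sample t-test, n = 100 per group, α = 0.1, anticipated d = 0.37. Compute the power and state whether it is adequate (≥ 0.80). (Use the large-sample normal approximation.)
Power ≈ 0.91; the study is adequately powered (power ≥ 0.80)

Power calculation (two-sample t-test, normal approximation):
z_β = d · √(n/2) - z_α
z_β = 0.37 · √(100/2) - 1.282
z_β = 0.37 · 7.071 - 1.282
z_β = 1.335

Power = Φ(z_β) = Φ(1.335) ≈ 0.909

Effect size d = 0.37 is small by Cohen's convention (0.2/0.5/0.8).

Threshold: power ≥ 0.80 is conventionally adequate.
Power ≈ 0.91 → the study is adequately powered (power ≥ 0.80).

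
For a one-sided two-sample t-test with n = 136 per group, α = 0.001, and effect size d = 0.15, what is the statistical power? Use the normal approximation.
Power ≈ 0.03

Power calculation (two-sample t-test, normal approximation):
z_β = d · √(n/2) - z_α
z_β = 0.15 · √(136/2) - 3.090
z_β = 0.15 · 8.246 - 3.090
z_β = -1.853

Power = Φ(z_β) = Φ(-1.853) ≈ 0.032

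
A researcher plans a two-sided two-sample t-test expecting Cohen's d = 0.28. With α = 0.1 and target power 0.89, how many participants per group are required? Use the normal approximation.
n = 211 per group

Sample size formula (two-sample t-test, normal approximation):
n = 2 · ((z_{α/2} + z_β) / d)²

z_{α/2} = 1.645 (for α = 0.1, two-sided)
z_β = 1.227 (for power = 0.89)
d = 0.28

n = 2 · ((1.645 + 1.227) / 0.28)²
n = 2 · (10.257)²
n ≈ 210.41
Round up to the next whole number: n = 211 per group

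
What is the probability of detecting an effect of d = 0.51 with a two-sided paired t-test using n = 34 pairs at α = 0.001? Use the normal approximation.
Power ≈ 0.38

Power calculation (paired t-test, normal approximation):
z_β = d · √n - z_{α/2}
z_β = 0.51 · √34 - 3.291
z_β = 0.51 · 5.831 - 3.291
z_β = -0.317

Power = Φ(z_β) = Φ(-0.317) ≈ 0.376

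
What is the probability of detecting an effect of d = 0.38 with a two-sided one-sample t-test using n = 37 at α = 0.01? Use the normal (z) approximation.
Power ≈ 0.40

Power calculation (one-sample t-test, normal approximation):
z_β = d · √n - z_{α/2}
z_β = 0.38 · √37 - 2.576
z_β = 0.38 · 6.083 - 2.576
z_β = -0.264

Power = Φ(z_β) = Φ(-0.264) ≈ 0.396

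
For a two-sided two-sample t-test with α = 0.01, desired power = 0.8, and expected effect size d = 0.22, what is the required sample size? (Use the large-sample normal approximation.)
n = 483 per group

Sample size formula (two-sample t-test, normal approximation):
n = 2 · ((z_{α/2} + z_β) / d)²

z_{α/2} = 2.576 (for α = 0.01, two-sided)
z_β = 0.842 (for power = 0.8)
d = 0.22

n = 2 · ((2.576 + 0.842) / 0.22)²
n = 2 · (15.536)²
n ≈ 482.73
Round up to the next whole number: n = 483 per group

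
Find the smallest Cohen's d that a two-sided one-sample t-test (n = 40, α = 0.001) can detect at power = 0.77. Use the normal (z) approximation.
d ≈ 0.64

Minimum detectable effect (one-sample t-test, normal approximation):
d = (z_{α/2} + z_β) / √n
d = (3.291 + 0.739) / √40
d = 4.029 / 6.325
d ≈ 0.64

By Cohen's convention (0.2 small / 0.5 medium / 0.8 large): medium effect.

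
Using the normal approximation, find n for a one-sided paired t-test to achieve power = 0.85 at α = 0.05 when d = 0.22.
n = 149 pairs

Sample size formula (paired t-test, normal approximation):
n = ((z_α + z_β) / d)²

z_α = 1.645 (for α = 0.05, one-sided)
z_β = 1.036 (for power = 0.85)
d = 0.22

n = ((1.645 + 1.036) / 0.22)²
n = (12.186)²
n ≈ 148.50
Round up to the next whole number: n = 149 pairs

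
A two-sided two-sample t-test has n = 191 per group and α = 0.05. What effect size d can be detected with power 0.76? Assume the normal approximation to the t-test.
d ≈ 0.27

Minimum detectable effect (two-sample t-test, normal approximation):
d = (z_{α/2} + z_β) / √(n/2)
d = (1.960 + 0.706) / √(191/2)
d = 2.666 / 9.772
d ≈ 0.27

By Cohen's convention (0.2 small / 0.5 medium / 0.8 large): small effect.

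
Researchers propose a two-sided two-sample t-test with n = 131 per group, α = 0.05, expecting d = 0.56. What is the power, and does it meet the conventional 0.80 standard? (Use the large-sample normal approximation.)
Power ≈ 0.99; the study is adequately powered (power ≥ 0.80)

Power calculation (two-sample t-test, normal approximation):
z_β = d · √(n/2) - z_{α/2}
z_β = 0.56 · √(131/2) - 1.960
z_β = 0.56 · 8.093 - 1.960
z_β = 2.572

Power = Φ(z_β) = Φ(2.572) ≈ 0.995

Effect size d = 0.56 is medium by Cohen's convention (0.2/0.5/0.8).

Threshold: power ≥ 0.80 is conventionally adequate.
Power ≈ 0.99 → the study is adequately powered (power ≥ 0.80).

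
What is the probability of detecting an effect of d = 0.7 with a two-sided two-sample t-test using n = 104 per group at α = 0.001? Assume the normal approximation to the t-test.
Power ≈ 0.96

Power calculation (two-sample t-test, normal approximation):
z_β = d · √(n/2) - z_{α/2}
z_β = 0.7 · √(104/2) - 3.291
z_β = 0.7 · 7.211 - 3.291
z_β = 1.757

Power = Φ(z_β) = Φ(1.757) ≈ 0.961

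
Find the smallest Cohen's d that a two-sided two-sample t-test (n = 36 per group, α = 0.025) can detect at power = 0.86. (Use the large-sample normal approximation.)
d ≈ 0.78

Minimum detectable effect (two-sample t-test, normal approximation):
d = (z_{α/2} + z_β) / √(n/2)
d = (2.241 + 1.080) / √(36/2)
d = 3.322 / 4.243
d ≈ 0.78

By Cohen's convention (0.2 small / 0.5 medium / 0.8 large): medium effect.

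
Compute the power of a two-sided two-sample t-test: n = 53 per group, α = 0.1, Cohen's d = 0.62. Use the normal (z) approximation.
Power ≈ 0.94

Power calculation (two-sample t-test, normal approximation):
z_β = d · √(n/2) - z_{α/2}
z_β = 0.62 · √(53/2) - 1.645
z_β = 0.62 · 5.148 - 1.645
z_β = 1.547

Power = Φ(z_β) = Φ(1.547) ≈ 0.939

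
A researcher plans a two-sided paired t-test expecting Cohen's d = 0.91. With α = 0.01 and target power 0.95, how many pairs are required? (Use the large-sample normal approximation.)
n = 22 pairs

Sample size formula (paired t-test, normal approximation):
n = ((z_{α/2} + z_β) / d)²

z_{α/2} = 2.576 (for α = 0.01, two-sided)
z_β = 1.645 (for power = 0.95)
d = 0.91

n = ((2.576 + 1.645) / 0.91)²
n = (4.638)²
n ≈ 21.51
Round up to the next whole number: n = 22 pairs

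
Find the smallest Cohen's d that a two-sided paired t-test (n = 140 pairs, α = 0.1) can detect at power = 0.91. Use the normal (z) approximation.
d ≈ 0.25

Minimum detectable effect (paired t-test, normal approximation):
d = (z_{α/2} + z_β) / √n
d = (1.645 + 1.341) / √140
d = 2.986 / 11.832
d ≈ 0.25

By Cohen's convention (0.2 small / 0.5 medium / 0.8 large): small effect.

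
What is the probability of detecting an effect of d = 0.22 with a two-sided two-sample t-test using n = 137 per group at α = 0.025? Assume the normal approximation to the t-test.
Power ≈ 0.34

Power calculation (two-sample t-test, normal approximation):
z_β = d · √(n/2) - z_{α/2}
z_β = 0.22 · √(137/2) - 2.241
z_β = 0.22 · 8.276 - 2.241
z_β = -0.421

Power = Φ(z_β) = Φ(-0.421) ≈ 0.337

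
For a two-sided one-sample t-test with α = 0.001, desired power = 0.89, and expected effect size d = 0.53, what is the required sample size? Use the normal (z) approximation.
n = 73

Sample size formula (one-sample t-test, normal approximation):
n = ((z_{α/2} + z_β) / d)²

z_{α/2} = 3.291 (for α = 0.001, two-sided)
z_β = 1.227 (for power = 0.89)
d = 0.53

n = ((3.291 + 1.227) / 0.53)²
n = (8.525)²
n ≈ 72.68
Round up to the next whole number: n = 73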